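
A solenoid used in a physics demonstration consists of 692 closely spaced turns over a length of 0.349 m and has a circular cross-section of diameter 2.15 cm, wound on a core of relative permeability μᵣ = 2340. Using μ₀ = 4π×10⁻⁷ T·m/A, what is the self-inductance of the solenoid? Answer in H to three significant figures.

A = π(d/2)² = π(1.075×10^-2 m)² = 3.631×10^-4 m².
For a long solenoid, L = μ₀μᵣN²A/ℓ.
L = (4π×10⁻⁷)(2340)(692)²(3.631×10^-4)/(0.349 m) = 1.4648 H.

L ≈ 1.46 H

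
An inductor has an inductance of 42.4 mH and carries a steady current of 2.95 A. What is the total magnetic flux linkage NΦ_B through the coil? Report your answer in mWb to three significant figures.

NΦ_B ≈ 125 mWb

From L = NΦ_B/I, the flux linkage is NΦ_B = LI.
NΦ_B = (4.240×10^-2 H)(2.95 A) = 0.1251 Wb.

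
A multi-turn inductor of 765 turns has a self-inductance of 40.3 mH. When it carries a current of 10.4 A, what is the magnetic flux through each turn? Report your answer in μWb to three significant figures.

From L = NΦ_B/I, the flux per turn is Φ_B = LI/N.
Φ_B = (4.030×10^-2 H)(10.4 A)/765 = 5.479×10^-4 Wb.

Φ_B ≈ 548 μWb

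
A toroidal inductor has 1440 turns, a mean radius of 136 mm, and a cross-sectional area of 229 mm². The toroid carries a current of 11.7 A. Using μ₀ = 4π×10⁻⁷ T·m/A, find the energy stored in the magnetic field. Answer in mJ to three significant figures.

U ≈ 47.8 mJ

L = μ₀N²A/(2πR) = (4π×10⁻⁷)(1440)²(2.290×10^-4)/(2π×0.136) = 6.983×10^-4 H.
U = ½LI² = ½(6.983×10^-4)(11.7)² = 4.780×10^-2 J.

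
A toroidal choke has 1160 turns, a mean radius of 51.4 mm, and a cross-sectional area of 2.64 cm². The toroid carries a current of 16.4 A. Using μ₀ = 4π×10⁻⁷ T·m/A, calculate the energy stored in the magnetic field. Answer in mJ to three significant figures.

L = μ₀N²A/(2πR) = (4π×10⁻⁷)(1160)²(2.640×10^-4)/(2π×5.140×10^-2) = 1.382×10^-3 H.
U = ½LI² = ½(1.382×10^-3)(16.4)² = 0.1859 J.

U ≈ 186 mJ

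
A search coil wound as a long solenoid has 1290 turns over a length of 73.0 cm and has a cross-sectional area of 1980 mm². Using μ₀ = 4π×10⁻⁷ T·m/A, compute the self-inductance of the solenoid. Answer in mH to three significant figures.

L ≈ 5.67 mH

A = 1980 mm² = 1.980×10^-3 m².
For a long solenoid, L = μ₀N²A/ℓ.
L = (4π×10⁻⁷)(1290)²(1.980×10^-3)/(0.73 m) = 5.672×10^-3 H.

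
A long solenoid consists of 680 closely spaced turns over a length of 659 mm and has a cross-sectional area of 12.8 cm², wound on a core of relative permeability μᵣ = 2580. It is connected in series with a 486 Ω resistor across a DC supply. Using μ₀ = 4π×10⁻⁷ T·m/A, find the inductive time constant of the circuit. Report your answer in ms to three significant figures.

A = 12.8 cm² = 1.280×10^-3 m².
L = μ₀μᵣN²A/ℓ = (4π×10⁻⁷)(2580)(680)²(1.280×10^-3)/(0.659) = 2.912 H.
τ = L/R = (2.912)/(486) = 5.992×10^-3 s.

τ ≈ 5.99 ms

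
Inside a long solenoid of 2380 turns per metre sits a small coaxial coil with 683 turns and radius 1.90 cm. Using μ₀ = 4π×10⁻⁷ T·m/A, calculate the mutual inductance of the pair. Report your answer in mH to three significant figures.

M ≈ 2.32 mH

The outer solenoid produces a uniform field B₁ = μ₀n₁I₁ across the inner coil,
so the flux linkage is N₂Φ = N₂B₁A₂ = μ₀n₁N₂A₂·I₁, giving M = μ₀n₁N₂A₂.
A₂ = πr² = π(1.900×10^-2 m)² = 1.134×10^-3 m².
M = (4π×10⁻⁷)(2380)(683)(1.134×10^-3) = 2.317×10^-3 H.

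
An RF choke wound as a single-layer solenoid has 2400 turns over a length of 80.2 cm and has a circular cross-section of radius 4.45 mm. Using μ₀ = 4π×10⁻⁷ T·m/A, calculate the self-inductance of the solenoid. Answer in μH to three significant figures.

A = πr² = π(4.450×10^-3 m)² = 6.221×10^-5 m².
For a long solenoid, L = μ₀N²A/ℓ.
L = (4π×10⁻⁷)(2400)²(6.221×10^-5)/(0.802 m) = 5.6147×10^-4 H.

L ≈ 561 μH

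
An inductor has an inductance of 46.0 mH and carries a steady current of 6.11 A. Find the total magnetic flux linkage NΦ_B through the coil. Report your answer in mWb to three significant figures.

NΦ_B ≈ 281 mWb

From L = NΦ_B/I, the flux linkage is NΦ_B = LI.
NΦ_B = (4.600×10^-2 H)(6.11 A) = 0.2811 Wb.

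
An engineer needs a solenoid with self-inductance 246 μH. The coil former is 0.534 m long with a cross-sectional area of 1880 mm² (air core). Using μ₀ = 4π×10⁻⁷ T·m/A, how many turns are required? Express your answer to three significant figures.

N ≈ 236 turns

A = 1880 mm² = 1.880×10^-3 m².
From L = μ₀N²A/ℓ, N = √(Lℓ / (μ₀A)).
N = √[(2.460×10^-4)(0.534) / ((4π×10⁻⁷)×1.880×10^-3)] = √(5.560×10^4) ≈ 235.8.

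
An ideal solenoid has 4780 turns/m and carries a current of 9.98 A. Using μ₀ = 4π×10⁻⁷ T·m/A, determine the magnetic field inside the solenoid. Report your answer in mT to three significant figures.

Inside a long solenoid, B = μ₀nI.
B = (4π×10⁻⁷)(4.780×10^3 m⁻¹)(9.98 A) = 5.9947×10^-2 T.

B ≈ 59.9 mT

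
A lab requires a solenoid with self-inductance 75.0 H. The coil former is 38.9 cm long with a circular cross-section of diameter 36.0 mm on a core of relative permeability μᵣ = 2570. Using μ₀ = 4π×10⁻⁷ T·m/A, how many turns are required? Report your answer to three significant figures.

A = π(d/2)² = π(1.800×10^-2 m)² = 1.018×10^-3 m².
From L = μ₀μᵣN²A/ℓ, N = √(Lℓ / (μ₀μᵣA)).
N = √[(75)(0.389) / ((4π×10⁻⁷)(2570)×1.018×10^-3)] = √(8.875×10^6) ≈ 2979.1.

N ≈ 2980 turns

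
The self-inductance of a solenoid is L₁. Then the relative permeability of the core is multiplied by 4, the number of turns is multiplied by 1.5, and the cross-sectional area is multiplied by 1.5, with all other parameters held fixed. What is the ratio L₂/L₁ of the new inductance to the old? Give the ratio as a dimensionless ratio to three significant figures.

L₂/L₁ = 13.5

For a solenoid, L ∝ μᵣN²A/ℓ.
L₂/L₁ = (4) × (1.5)^2 × (1.5) = 13.5.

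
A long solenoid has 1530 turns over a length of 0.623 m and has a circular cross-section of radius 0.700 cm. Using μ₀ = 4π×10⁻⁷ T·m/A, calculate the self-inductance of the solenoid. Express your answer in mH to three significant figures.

A = πr² = π(7.000×10^-3 m)² = 1.539×10^-4 m².
For a long solenoid, L = μ₀N²A/ℓ.
L = (4π×10⁻⁷)(1530)²(1.539×10^-4)/(0.623 m) = 7.269×10^-4 H.

L ≈ 0.727 mH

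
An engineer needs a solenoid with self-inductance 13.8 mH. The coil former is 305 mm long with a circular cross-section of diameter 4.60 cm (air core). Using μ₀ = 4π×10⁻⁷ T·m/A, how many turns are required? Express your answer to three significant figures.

N ≈ 1420 turns

A = π(d/2)² = π(2.300×10^-2 m)² = 1.662×10^-3 m².
From L = μ₀N²A/ℓ, N = √(Lℓ / (μ₀A)).
N = √[(1.380×10^-2)(0.305) / ((4π×10⁻⁷)×1.662×10^-3)] = √(2.015×10^6) ≈ 1419.7.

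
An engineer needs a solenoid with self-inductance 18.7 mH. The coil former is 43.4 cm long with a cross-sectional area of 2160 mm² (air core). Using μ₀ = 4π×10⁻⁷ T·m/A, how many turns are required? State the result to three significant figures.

A = 2160 mm² = 2.160×10^-3 m².
From L = μ₀N²A/ℓ, N = √(Lℓ / (μ₀A)).
N = √[(1.870×10^-2)(0.434) / ((4π×10⁻⁷)×2.160×10^-3)] = √(2.990×10^6) ≈ 1729.2.

N ≈ 1730 turns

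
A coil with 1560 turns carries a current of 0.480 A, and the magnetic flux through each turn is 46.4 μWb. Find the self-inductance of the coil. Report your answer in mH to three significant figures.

Self-inductance is defined by L = NΦ_B/I (flux linkage over current).
L = (1560)(4.640×10^-5 Wb)/(0.480 A) = 0.1508 H.

L ≈ 151 mH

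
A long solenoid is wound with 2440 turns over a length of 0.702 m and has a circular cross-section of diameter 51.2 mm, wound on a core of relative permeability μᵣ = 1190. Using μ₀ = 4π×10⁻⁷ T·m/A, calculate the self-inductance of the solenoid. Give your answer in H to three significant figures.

A = π(d/2)² = π(2.560×10^-2 m)² = 2.059×10^-3 m².
For a long solenoid, L = μ₀μᵣN²A/ℓ.
L = (4π×10⁻⁷)(1190)(2440)²(2.059×10^-3)/(0.702 m) = 26.11 H.

L ≈ 26.1 H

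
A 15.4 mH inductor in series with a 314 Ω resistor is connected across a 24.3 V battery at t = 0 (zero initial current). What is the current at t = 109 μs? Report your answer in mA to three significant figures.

I ≈ 69.0 mA

τ = L/R = 1.540×10^-2/314 = 4.904×10^-5 s; final current I_∞ = ε/R = 24.3/314 = 7.739×10^-2 A.
I(t) = I_∞(1 − e^(−t/τ)) with t/τ = 2.222.
I = (7.739×10^-2)(1 − e^(−2.222)) = 6.900×10^-2 A.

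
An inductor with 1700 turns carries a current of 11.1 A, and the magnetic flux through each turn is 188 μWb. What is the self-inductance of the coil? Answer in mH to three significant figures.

Self-inductance is defined by L = NΦ_B/I (flux linkage over current).
L = (1700)(1.880×10^-4 Wb)/(11.1 A) = 2.879×10^-2 H.

L ≈ 28.8 mH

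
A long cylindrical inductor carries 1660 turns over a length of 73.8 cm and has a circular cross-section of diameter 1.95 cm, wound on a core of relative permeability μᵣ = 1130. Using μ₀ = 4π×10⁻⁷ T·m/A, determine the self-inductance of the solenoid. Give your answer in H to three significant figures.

L ≈ 1.58 H

A = π(d/2)² = π(9.750×10^-3 m)² = 2.986×10^-4 m².
For a long solenoid, L = μ₀μᵣN²A/ℓ.
L = (4π×10⁻⁷)(1130)(1660)²(2.986×10^-4)/(0.738 m) = 1.583 H.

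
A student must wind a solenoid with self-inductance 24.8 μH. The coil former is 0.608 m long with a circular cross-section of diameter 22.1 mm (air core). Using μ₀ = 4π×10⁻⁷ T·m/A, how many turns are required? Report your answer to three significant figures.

A = π(d/2)² = π(1.105×10^-2 m)² = 3.836×10^-4 m².
From L = μ₀N²A/ℓ, N = √(Lℓ / (μ₀A)).
N = √[(2.480×10^-5)(0.608) / ((4π×10⁻⁷)×3.836×10^-4)] = √(3.128×10^4) ≈ 176.9.

N ≈ 177 turns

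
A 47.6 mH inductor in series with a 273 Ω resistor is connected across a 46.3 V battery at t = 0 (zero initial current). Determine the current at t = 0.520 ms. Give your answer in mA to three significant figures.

τ = L/R = 4.760×10^-2/273 = 1.744×10^-4 s; final current I_∞ = ε/R = 46.3/273 = 0.1696 A.
I(t) = I_∞(1 − e^(−t/τ)) with t/τ = 2.982.
I = (0.1696)(1 − e^(−2.982)) = 0.161 A.

I ≈ 161 mA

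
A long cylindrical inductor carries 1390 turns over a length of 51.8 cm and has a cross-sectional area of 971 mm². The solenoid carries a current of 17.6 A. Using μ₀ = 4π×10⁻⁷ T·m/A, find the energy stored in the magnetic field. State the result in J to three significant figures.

U ≈ 0.705 J

A = 971 mm² = 9.710×10^-4 m².
L = μ₀N²A/ℓ = (4π×10⁻⁷)(1390)²(9.710×10^-4)/(0.518) = 4.551×10^-3 H.
U = ½LI² = ½(4.551×10^-3)(17.6)² = 0.7049 J.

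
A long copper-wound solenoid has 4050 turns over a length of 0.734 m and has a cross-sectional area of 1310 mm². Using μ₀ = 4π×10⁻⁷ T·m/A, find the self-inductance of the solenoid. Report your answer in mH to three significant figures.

A = 1310 mm² = 1.310×10^-3 m².
For a long solenoid, L = μ₀N²A/ℓ.
L = (4π×10⁻⁷)(4050)²(1.310×10^-3)/(0.734 m) = 3.679×10^-2 H.

L ≈ 36.8 mH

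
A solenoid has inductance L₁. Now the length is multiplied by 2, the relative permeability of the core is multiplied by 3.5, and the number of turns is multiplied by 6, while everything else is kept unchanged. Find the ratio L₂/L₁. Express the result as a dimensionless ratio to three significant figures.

L₂/L₁ = 63.0

For a solenoid, L ∝ μᵣN²A/ℓ.
L₂/L₁ = (2)^-1 × (3.5) × (6)^2 = 63.0.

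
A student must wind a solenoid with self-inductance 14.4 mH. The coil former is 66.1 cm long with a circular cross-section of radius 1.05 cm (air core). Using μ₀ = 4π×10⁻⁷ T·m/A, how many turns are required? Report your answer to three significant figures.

A = πr² = π(1.050×10^-2 m)² = 3.464×10^-4 m².
From L = μ₀N²A/ℓ, N = √(Lℓ / (μ₀A)).
N = √[(1.440×10^-2)(0.661) / ((4π×10⁻⁷)×3.464×10^-4)] = √(2.187×10^7) ≈ 4676.4.

N ≈ 4680 turns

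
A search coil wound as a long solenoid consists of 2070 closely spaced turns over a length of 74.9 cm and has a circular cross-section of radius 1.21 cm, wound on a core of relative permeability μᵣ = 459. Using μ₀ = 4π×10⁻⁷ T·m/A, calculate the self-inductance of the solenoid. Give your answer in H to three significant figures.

L ≈ 1.52 H

A = πr² = π(1.210×10^-2 m)² = 4.600×10^-4 m².
For a long solenoid, L = μ₀μᵣN²A/ℓ.
L = (4π×10⁻⁷)(459)(2070)²(4.600×10^-4)/(0.749 m) = 1.518 H.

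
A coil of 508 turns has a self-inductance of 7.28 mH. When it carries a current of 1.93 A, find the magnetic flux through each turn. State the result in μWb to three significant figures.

From L = NΦ_B/I, the flux per turn is Φ_B = LI/N.
Φ_B = (7.280×10^-3 H)(1.93 A)/508 = 2.766×10^-5 Wb.

Φ_B ≈ 27.7 μWb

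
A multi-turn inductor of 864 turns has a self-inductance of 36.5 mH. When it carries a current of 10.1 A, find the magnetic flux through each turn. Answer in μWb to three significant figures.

Φ_B ≈ 427 μWb

From L = NΦ_B/I, the flux per turn is Φ_B = LI/N.
Φ_B = (3.650×10^-2 H)(10.1 A)/864 = 4.267×10^-4 Wb.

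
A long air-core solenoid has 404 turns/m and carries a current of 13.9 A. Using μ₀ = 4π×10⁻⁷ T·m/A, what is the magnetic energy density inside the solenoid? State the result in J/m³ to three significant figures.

B = μ₀nI = (4π×10⁻⁷)(404)(13.9) = 7.057×10^-3 T.
u = B²/(2μ₀) = (7.057×10^-3)²/(2×4π×10⁻⁷) = 19.81 J/m³.

u ≈ 19.8 J/m³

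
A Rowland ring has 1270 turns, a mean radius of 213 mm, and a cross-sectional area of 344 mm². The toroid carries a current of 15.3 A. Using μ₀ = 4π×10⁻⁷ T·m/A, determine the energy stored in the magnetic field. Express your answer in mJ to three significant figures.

L = μ₀N²A/(2πR) = (4π×10⁻⁷)(1270)²(3.440×10^-4)/(2π×0.213) = 5.210×10^-4 H.
U = ½LI² = ½(5.210×10^-4)(15.3)² = 6.098×10^-2 J.

U ≈ 61.0 mJ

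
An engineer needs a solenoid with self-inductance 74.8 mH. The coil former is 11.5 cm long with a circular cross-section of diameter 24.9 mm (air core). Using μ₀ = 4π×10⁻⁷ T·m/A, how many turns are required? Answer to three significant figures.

N ≈ 3750 turns

A = π(d/2)² = π(1.245×10^-2 m)² = 4.870×10^-4 m².
From L = μ₀N²A/ℓ, N = √(Lℓ / (μ₀A)).
N = √[(7.480×10^-2)(0.115) / ((4π×10⁻⁷)×4.870×10^-4)] = √(1.406×10^7) ≈ 3749.3.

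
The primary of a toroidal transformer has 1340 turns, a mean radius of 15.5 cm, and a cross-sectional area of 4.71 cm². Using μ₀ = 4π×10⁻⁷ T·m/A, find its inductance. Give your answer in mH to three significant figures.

L ≈ 1.09 mH

For a thin toroid, L = μ₀N²A/(2πR).
L = (4π×10⁻⁷)(1340)²(4.710×10^-4) / (2π×0.155 m) = 1.091×10^-3 H.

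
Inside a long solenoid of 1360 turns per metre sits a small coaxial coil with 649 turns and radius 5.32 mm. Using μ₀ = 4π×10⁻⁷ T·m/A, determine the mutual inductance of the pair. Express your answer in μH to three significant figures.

M ≈ 98.6 μH

The outer solenoid produces a uniform field B₁ = μ₀n₁I₁ across the inner coil,
so the flux linkage is N₂Φ = N₂B₁A₂ = μ₀n₁N₂A₂·I₁, giving M = μ₀n₁N₂A₂.
A₂ = πr² = π(5.320×10^-3 m)² = 8.891×10^-5 m².
M = (4π×10⁻⁷)(1360)(649)(8.891×10^-5) = 9.862×10^-5 H.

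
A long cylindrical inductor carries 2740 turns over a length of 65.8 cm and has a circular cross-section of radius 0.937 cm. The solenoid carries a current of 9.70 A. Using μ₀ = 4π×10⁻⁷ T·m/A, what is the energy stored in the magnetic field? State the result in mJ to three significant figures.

A = πr² = π(9.370×10^-3 m)² = 2.758×10^-4 m².
L = μ₀N²A/ℓ = (4π×10⁻⁷)(2740)²(2.758×10^-4)/(0.658) = 3.9547×10^-3 H.
U = ½LI² = ½(3.9547×10^-3)(9.70)² = 0.186 J.

U ≈ 186 mJ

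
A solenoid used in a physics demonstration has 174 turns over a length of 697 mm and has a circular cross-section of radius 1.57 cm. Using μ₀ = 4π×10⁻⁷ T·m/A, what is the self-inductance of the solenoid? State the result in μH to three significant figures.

A = πr² = π(1.570×10^-2 m)² = 7.744×10^-4 m².
For a long solenoid, L = μ₀N²A/ℓ.
L = (4π×10⁻⁷)(174)²(7.744×10^-4)/(0.697 m) = 4.227×10^-5 H.

L ≈ 42.3 μH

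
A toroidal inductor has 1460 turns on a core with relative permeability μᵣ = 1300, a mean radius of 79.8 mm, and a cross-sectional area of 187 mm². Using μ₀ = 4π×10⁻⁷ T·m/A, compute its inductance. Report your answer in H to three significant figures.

For a thin toroid, L = μ₀μᵣN²A/(2πR).
L = (4π×10⁻⁷)(1300)(1460)²(1.870×10^-4) / (2π×7.980×10^-2 m) = 1.299 H.

L ≈ 1.30 H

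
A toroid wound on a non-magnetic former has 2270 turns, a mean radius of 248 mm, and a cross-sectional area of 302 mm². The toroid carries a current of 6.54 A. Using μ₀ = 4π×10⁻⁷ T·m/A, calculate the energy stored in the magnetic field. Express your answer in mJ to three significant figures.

U ≈ 26.8 mJ

L = μ₀N²A/(2πR) = (4π×10⁻⁷)(2270)²(3.020×10^-4)/(2π×0.248) = 1.25498×10^-3 H.
U = ½LI² = ½(1.25498×10^-3)(6.54)² = 2.684×10^-2 J.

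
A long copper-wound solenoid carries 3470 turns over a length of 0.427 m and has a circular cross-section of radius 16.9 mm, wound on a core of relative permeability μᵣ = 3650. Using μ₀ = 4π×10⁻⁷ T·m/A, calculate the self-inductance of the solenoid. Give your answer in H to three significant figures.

A = πr² = π(1.690×10^-2 m)² = 8.973×10^-4 m².
For a long solenoid, L = μ₀μᵣN²A/ℓ.
L = (4π×10⁻⁷)(3650)(3470)²(8.973×10^-4)/(0.427 m) = 116.1 H.

L ≈ 116 H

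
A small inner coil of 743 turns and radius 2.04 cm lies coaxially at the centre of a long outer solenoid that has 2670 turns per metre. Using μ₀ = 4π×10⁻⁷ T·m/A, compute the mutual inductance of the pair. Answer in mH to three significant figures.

M ≈ 3.26 mH

The outer solenoid produces a uniform field B₁ = μ₀n₁I₁ across the inner coil,
so the flux linkage is N₂Φ = N₂B₁A₂ = μ₀n₁N₂A₂·I₁, giving M = μ₀n₁N₂A₂.
A₂ = πr² = π(2.040×10^-2 m)² = 1.307×10^-3 m².
M = (4π×10⁻⁷)(2670)(743)(1.307×10^-3) = 3.259×10^-3 H.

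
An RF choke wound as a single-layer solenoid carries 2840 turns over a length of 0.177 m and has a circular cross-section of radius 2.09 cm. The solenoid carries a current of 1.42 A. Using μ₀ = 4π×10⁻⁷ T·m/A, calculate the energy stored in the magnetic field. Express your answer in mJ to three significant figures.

A = πr² = π(2.090×10^-2 m)² = 1.372×10^-3 m².
L = μ₀N²A/ℓ = (4π×10⁻⁷)(2840)²(1.372×10^-3)/(0.177) = 7.858×10^-2 H.
U = ½LI² = ½(7.858×10^-2)(1.42)² = 7.923×10^-2 J.

U ≈ 79.2 mJ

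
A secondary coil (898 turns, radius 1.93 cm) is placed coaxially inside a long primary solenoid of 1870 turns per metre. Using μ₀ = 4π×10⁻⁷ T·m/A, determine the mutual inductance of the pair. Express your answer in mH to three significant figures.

The outer solenoid produces a uniform field B₁ = μ₀n₁I₁ across the inner coil,
so the flux linkage is N₂Φ = N₂B₁A₂ = μ₀n₁N₂A₂·I₁, giving M = μ₀n₁N₂A₂.
A₂ = πr² = π(1.930×10^-2 m)² = 1.170×10^-3 m².
M = (4π×10⁻⁷)(1870)(898)(1.170×10^-3) = 2.469×10^-3 H.

M ≈ 2.47 mH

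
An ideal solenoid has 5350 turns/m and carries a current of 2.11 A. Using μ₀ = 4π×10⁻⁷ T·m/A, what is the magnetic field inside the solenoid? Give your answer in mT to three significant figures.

B ≈ 14.2 mT

Inside a long solenoid, B = μ₀nI.
B = (4π×10⁻⁷)(5.350×10^3 m⁻¹)(2.11 A) = 1.419×10^-2 T.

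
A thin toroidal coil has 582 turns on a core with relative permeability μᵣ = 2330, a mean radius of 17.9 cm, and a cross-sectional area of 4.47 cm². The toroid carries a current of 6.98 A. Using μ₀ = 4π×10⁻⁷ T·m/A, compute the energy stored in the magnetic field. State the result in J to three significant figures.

L = μ₀μᵣN²A/(2πR) = (4π×10⁻⁷)(2330)(582)²(4.470×10^-4)/(2π×0.179) = 0.3942 H.
U = ½LI² = ½(0.3942)(6.98)² = 9.602 J.

U ≈ 9.60 J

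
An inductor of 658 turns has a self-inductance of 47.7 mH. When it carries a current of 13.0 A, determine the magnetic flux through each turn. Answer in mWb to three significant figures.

From L = NΦ_B/I, the flux per turn is Φ_B = LI/N.
Φ_B = (4.770×10^-2 H)(13.0 A)/658 = 9.424×10^-4 Wb.

Φ_B ≈ 0.942 mWb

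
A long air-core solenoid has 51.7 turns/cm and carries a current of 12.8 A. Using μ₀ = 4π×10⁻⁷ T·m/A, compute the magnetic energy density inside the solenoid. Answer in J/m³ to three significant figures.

u ≈ 2750 J/m³

B = μ₀nI = (4π×10⁻⁷)(5.170×10^3)(12.8) = 8.316×10^-2 T.
u = B²/(2μ₀) = (8.316×10^-2)²/(2×4π×10⁻⁷) = 2.752×10^3 J/m³.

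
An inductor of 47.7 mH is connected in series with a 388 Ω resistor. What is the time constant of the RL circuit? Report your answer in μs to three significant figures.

τ = L/R = (4.770×10^-2 H)/(388 Ω) = 1.229×10^-4 s.

τ ≈ 123 μs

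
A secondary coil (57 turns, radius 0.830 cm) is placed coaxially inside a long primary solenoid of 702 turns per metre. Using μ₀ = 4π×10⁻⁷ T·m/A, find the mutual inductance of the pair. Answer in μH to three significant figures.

M ≈ 10.9 μH

The outer solenoid produces a uniform field B₁ = μ₀n₁I₁ across the inner coil,
so the flux linkage is N₂Φ = N₂B₁A₂ = μ₀n₁N₂A₂·I₁, giving M = μ₀n₁N₂A₂.
A₂ = πr² = π(8.300×10^-3 m)² = 2.164×10^-4 m².
M = (4π×10⁻⁷)(702)(57)(2.164×10^-4) = 1.088×10^-5 H.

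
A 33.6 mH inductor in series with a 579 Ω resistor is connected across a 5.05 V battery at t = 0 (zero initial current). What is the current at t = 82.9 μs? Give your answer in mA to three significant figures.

I ≈ 6.63 mA

τ = L/R = 3.360×10^-2/579 = 5.803×10^-5 s; final current I_∞ = ε/R = 5.05/579 = 8.722×10^-3 A.
I(t) = I_∞(1 − e^(−t/τ)) with t/τ = 1.429.
I = (8.722×10^-3)(1 − e^(−1.429)) = 6.632×10^-3 A.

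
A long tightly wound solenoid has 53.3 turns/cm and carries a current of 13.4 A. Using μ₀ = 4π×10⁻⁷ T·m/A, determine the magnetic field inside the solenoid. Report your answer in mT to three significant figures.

Inside a long solenoid, B = μ₀nI.
B = (4π×10⁻⁷)(5.330×10^3 m⁻¹)(13.4 A) = 8.975×10^-2 T.

B ≈ 89.8 mT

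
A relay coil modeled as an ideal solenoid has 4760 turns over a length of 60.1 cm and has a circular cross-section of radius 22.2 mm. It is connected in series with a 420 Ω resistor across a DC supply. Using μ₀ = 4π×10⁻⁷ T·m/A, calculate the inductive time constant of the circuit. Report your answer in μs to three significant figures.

A = πr² = π(2.220×10^-2 m)² = 1.548×10^-3 m².
L = μ₀N²A/ℓ = (4π×10⁻⁷)(4760)²(1.548×10^-3)/(0.601) = 7.335×10^-2 H.
τ = L/R = (7.335×10^-2)/(420) = 1.746×10^-4 s.

τ ≈ 175 μs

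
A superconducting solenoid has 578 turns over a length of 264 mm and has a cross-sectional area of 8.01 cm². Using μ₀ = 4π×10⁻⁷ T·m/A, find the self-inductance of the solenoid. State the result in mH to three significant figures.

A = 8.01 cm² = 8.010×10^-4 m².
For a long solenoid, L = μ₀N²A/ℓ.
L = (4π×10⁻⁷)(578)²(8.010×10^-4)/(0.264 m) = 1.274×10^-3 H.

L ≈ 1.27 mH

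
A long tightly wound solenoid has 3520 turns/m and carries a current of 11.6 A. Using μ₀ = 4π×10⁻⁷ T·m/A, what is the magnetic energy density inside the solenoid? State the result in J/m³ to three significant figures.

u ≈ 1050 J/m³

B = μ₀nI = (4π×10⁻⁷)(3.520×10^3)(11.6) = 5.131×10^-2 T.
u = B²/(2μ₀) = (5.131×10^-2)²/(2×4π×10⁻⁷) = 1.048×10^3 J/m³.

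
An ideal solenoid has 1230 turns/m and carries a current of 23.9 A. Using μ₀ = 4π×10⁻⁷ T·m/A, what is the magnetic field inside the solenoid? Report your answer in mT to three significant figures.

B ≈ 36.9 mT

Inside a long solenoid, B = μ₀nI.
B = (4π×10⁻⁷)(1.230×10^3 m⁻¹)(23.9 A) = 3.694×10^-2 T.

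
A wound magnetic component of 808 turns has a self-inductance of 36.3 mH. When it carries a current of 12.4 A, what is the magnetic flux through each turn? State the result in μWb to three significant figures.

Φ_B ≈ 557 μWb

From L = NΦ_B/I, the flux per turn is Φ_B = LI/N.
Φ_B = (3.630×10^-2 H)(12.4 A)/808 = 5.571×10^-4 Wb.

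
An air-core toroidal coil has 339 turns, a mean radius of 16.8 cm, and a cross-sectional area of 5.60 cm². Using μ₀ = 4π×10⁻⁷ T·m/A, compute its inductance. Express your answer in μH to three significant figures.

For a thin toroid, L = μ₀N²A/(2πR).
L = (4π×10⁻⁷)(339)²(5.600×10^-4) / (2π×0.168 m) = 7.661×10^-5 H.

L ≈ 76.6 μH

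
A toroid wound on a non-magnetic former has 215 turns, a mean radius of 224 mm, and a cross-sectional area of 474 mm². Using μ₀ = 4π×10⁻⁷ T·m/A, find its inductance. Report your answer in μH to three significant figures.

For a thin toroid, L = μ₀N²A/(2πR).
L = (4π×10⁻⁷)(215)²(4.740×10^-4) / (2π×0.224 m) = 1.956×10^-5 H.

L ≈ 19.6 μH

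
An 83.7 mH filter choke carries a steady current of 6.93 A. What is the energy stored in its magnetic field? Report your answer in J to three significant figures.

U ≈ 2.01 J

Stored magnetic energy: U = ½LI².
U = ½(8.370×10^-2 H)(6.93 A)² = 2.01 J.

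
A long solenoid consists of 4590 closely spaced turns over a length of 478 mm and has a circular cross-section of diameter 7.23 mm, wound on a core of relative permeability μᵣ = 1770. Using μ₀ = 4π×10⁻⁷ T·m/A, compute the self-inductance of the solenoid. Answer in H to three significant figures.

A = π(d/2)² = π(3.615×10^-3 m)² = 4.106×10^-5 m².
For a long solenoid, L = μ₀μᵣN²A/ℓ.
L = (4π×10⁻⁷)(1770)(4590)²(4.106×10^-5)/(0.478 m) = 4.0248 H.

L ≈ 4.02 H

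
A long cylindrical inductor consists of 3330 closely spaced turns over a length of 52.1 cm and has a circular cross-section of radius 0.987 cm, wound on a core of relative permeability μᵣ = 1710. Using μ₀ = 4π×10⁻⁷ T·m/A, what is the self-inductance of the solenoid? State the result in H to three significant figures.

L ≈ 14.0 H

A = πr² = π(9.870×10^-3 m)² = 3.060×10^-4 m².
For a long solenoid, L = μ₀μᵣN²A/ℓ.
L = (4π×10⁻⁷)(1710)(3330)²(3.060×10^-4)/(0.521 m) = 14 H.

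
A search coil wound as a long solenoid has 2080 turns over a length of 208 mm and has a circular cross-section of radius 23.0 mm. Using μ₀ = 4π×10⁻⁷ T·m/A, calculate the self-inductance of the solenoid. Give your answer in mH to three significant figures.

L ≈ 43.4 mH

A = πr² = π(2.300×10^-2 m)² = 1.662×10^-3 m².
For a long solenoid, L = μ₀N²A/ℓ.
L = (4π×10⁻⁷)(2080)²(1.662×10^-3)/(0.208 m) = 4.344×10^-2 H.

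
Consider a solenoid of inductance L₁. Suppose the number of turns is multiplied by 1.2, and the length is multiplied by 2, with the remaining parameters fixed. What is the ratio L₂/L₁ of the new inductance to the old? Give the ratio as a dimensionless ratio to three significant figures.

For a solenoid, L ∝ μᵣN²A/ℓ.
L₂/L₁ = (1.2)^2 × (2)^-1 = 0.720.

L₂/L₁ = 0.720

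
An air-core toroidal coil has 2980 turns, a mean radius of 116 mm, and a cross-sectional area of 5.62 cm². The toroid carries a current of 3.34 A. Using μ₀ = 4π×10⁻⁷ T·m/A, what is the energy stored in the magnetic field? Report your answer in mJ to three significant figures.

L = μ₀N²A/(2πR) = (4π×10⁻⁷)(2980)²(5.620×10^-4)/(2π×0.116) = 8.6048×10^-3 H.
U = ½LI² = ½(8.6048×10^-3)(3.34)² = 4.800×10^-2 J.

U ≈ 48.0 mJ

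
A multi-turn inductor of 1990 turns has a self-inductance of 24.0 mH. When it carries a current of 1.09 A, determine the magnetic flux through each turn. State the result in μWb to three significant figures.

Φ_B ≈ 13.1 μWb

From L = NΦ_B/I, the flux per turn is Φ_B = LI/N.
Φ_B = (2.400×10^-2 H)(1.09 A)/1990 = 1.3146×10^-5 Wb.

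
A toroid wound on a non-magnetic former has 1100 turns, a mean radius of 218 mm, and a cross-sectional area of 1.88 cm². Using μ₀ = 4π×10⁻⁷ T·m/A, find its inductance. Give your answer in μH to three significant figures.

For a thin toroid, L = μ₀N²A/(2πR).
L = (4π×10⁻⁷)(1100)²(1.880×10^-4) / (2π×0.218 m) = 2.087×10^-4 H.

L ≈ 209 μH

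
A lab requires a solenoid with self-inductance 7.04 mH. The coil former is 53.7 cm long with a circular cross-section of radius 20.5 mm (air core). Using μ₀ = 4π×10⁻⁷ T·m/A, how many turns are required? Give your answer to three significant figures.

N ≈ 1510 turns

A = πr² = π(2.050×10^-2 m)² = 1.320×10^-3 m².
From L = μ₀N²A/ℓ, N = √(Lℓ / (μ₀A)).
N = √[(7.040×10^-3)(0.537) / ((4π×10⁻⁷)×1.320×10^-3)] = √(2.279×10^6) ≈ 1509.5.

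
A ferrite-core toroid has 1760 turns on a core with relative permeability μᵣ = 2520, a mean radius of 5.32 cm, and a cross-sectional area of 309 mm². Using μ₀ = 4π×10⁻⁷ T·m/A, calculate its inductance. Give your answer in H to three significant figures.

L ≈ 9.07 H

For a thin toroid, L = μ₀μᵣN²A/(2πR).
L = (4π×10⁻⁷)(2520)(1760)²(3.090×10^-4) / (2π×5.320×10^-2 m) = 9.068 H.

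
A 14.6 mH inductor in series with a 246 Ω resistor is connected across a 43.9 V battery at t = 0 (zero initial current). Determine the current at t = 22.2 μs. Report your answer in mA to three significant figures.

I ≈ 55.7 mA

τ = L/R = 1.460×10^-2/246 = 5.93496×10^-5 s; final current I_∞ = ε/R = 43.9/246 = 0.17846 A.
I(t) = I_∞(1 − e^(−t/τ)) with t/τ = 0.374.
I = (0.17846)(1 − e^(−0.374)) = 5.569×10^-2 A.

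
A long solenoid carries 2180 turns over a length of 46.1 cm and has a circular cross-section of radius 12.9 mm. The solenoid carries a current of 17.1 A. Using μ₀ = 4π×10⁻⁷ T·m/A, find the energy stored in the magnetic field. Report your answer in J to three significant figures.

U ≈ 0.990 J

A = πr² = π(1.290×10^-2 m)² = 5.228×10^-4 m².
L = μ₀N²A/ℓ = (4π×10⁻⁷)(2180)²(5.228×10^-4)/(0.461) = 6.773×10^-3 H.
U = ½LI² = ½(6.773×10^-3)(17.1)² = 0.9902 J.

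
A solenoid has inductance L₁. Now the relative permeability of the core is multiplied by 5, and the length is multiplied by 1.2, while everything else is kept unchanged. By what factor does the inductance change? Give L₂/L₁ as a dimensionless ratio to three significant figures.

L₂/L₁ = 4.17

For a solenoid, L ∝ μᵣN²A/ℓ.
L₂/L₁ = (5) × (1.2)^-1 = 4.17.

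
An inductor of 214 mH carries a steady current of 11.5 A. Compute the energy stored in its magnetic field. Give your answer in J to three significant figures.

Stored magnetic energy: U = ½LI².
U = ½(0.214 H)(11.5 A)² = 14.15 J.

U ≈ 14.2 J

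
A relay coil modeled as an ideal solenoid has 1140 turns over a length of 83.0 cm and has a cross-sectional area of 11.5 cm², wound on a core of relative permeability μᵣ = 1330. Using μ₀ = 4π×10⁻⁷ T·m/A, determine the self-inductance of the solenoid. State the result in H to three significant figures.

L ≈ 3.01 H

A = 11.5 cm² = 1.150×10^-3 m².
For a long solenoid, L = μ₀μᵣN²A/ℓ.
L = (4π×10⁻⁷)(1330)(1140)²(1.150×10^-3)/(0.83 m) = 3.009 H.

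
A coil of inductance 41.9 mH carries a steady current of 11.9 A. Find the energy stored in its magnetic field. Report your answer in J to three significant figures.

Stored magnetic energy: U = ½LI².
U = ½(4.190×10^-2 H)(11.9 A)² = 2.967 J.

U ≈ 2.97 J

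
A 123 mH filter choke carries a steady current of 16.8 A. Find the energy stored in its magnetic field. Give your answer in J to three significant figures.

Stored magnetic energy: U = ½LI².
U = ½(0.123 H)(16.8 A)² = 17.36 J.

U ≈ 17.4 J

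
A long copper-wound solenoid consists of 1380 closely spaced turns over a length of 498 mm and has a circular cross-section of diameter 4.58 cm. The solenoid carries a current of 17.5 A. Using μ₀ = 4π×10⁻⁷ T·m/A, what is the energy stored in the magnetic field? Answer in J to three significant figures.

A = π(d/2)² = π(2.290×10^-2 m)² = 1.647×10^-3 m².
L = μ₀N²A/ℓ = (4π×10⁻⁷)(1380)²(1.647×10^-3)/(0.498) = 7.917×10^-3 H.
U = ½LI² = ½(7.917×10^-3)(17.5)² = 1.212 J.

U ≈ 1.21 J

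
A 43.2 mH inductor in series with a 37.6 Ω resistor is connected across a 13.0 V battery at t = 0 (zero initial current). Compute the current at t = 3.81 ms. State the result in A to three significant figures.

τ = L/R = 4.320×10^-2/37.6 = 1.149×10^-3 s; final current I_∞ = ε/R = 13.0/37.6 = 0.3457 A.
I(t) = I_∞(1 − e^(−t/τ)) with t/τ = 3.316.
I = (0.3457)(1 − e^(−3.316)) = 0.3332 A.

I ≈ 0.333 A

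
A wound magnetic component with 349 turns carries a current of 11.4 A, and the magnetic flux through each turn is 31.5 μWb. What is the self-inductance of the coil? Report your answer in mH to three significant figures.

Self-inductance is defined by L = NΦ_B/I (flux linkage over current).
L = (349)(3.150×10^-5 Wb)/(11.4 A) = 9.643×10^-4 H.

L ≈ 0.964 mH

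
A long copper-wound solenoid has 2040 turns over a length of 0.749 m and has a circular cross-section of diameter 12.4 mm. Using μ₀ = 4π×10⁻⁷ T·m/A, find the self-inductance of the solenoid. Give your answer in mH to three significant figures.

L ≈ 0.843 mH

A = π(d/2)² = π(6.200×10^-3 m)² = 1.208×10^-4 m².
For a long solenoid, L = μ₀N²A/ℓ.
L = (4π×10⁻⁷)(2040)²(1.208×10^-4)/(0.749 m) = 8.432×10^-4 H.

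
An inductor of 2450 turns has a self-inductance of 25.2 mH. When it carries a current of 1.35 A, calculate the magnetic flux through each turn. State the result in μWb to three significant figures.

From L = NΦ_B/I, the flux per turn is Φ_B = LI/N.
Φ_B = (2.520×10^-2 H)(1.35 A)/2450 = 1.389×10^-5 Wb.

Φ_B ≈ 13.9 μWb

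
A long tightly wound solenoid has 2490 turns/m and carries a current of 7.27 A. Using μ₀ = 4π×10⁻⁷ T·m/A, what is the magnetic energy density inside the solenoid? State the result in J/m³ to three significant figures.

B = μ₀nI = (4π×10⁻⁷)(2.490×10^3)(7.27) = 2.2748×10^-2 T.
u = B²/(2μ₀) = (2.2748×10^-2)²/(2×4π×10⁻⁷) = 205.9 J/m³.

u ≈ 206 J/m³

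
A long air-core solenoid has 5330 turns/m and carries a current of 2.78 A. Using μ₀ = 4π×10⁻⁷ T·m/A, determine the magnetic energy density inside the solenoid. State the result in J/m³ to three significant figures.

u ≈ 138 J/m³

B = μ₀nI = (4π×10⁻⁷)(5.330×10^3)(2.78) = 1.862×10^-2 T.
u = B²/(2μ₀) = (1.862×10^-2)²/(2×4π×10⁻⁷) = 138 J/m³.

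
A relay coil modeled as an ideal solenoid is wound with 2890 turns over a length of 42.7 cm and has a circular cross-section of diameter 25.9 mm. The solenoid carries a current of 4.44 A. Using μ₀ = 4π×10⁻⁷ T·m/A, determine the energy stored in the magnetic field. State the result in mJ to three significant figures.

U ≈ 128 mJ

A = π(d/2)² = π(1.295×10^-2 m)² = 5.269×10^-4 m².
L = μ₀N²A/ℓ = (4π×10⁻⁷)(2890)²(5.269×10^-4)/(0.427) = 1.29499×10^-2 H.
U = ½LI² = ½(1.29499×10^-2)(4.44)² = 0.1276 J.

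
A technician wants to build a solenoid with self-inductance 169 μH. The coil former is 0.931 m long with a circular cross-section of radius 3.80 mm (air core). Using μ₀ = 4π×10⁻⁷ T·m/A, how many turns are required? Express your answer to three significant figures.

A = πr² = π(3.800×10^-3 m)² = 4.536×10^-5 m².
From L = μ₀N²A/ℓ, N = √(Lℓ / (μ₀A)).
N = √[(1.690×10^-4)(0.931) / ((4π×10⁻⁷)×4.536×10^-5)] = √(2.760×10^6) ≈ 1661.3.

N ≈ 1660 turns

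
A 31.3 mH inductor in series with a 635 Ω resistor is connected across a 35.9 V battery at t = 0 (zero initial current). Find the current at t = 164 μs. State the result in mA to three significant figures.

τ = L/R = 3.130×10^-2/635 = 4.929×10^-5 s; final current I_∞ = ε/R = 35.9/635 = 5.654×10^-2 A.
I(t) = I_∞(1 − e^(−t/τ)) with t/τ = 3.327.
I = (5.654×10^-2)(1 − e^(−3.327)) = 5.451×10^-2 A.

I ≈ 54.5 mA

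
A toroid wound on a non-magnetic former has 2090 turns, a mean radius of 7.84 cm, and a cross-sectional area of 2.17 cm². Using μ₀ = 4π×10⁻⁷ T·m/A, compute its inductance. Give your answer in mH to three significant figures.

L ≈ 2.42 mH

For a thin toroid, L = μ₀N²A/(2πR).
L = (4π×10⁻⁷)(2090)²(2.170×10^-4) / (2π×7.840×10^-2 m) = 2.418×10^-3 H.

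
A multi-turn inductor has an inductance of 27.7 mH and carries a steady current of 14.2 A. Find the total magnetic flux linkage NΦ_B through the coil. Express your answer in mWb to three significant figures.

From L = NΦ_B/I, the flux linkage is NΦ_B = LI.
NΦ_B = (2.770×10^-2 H)(14.2 A) = 0.3933 Wb.

NΦ_B ≈ 393 mWb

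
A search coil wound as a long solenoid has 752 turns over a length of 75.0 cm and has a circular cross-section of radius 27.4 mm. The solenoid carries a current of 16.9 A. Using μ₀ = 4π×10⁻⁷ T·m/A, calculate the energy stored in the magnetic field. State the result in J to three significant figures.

A = πr² = π(2.740×10^-2 m)² = 2.359×10^-3 m².
L = μ₀N²A/ℓ = (4π×10⁻⁷)(752)²(2.359×10^-3)/(0.75) = 2.2348×10^-3 H.
U = ½LI² = ½(2.2348×10^-3)(16.9)² = 0.3191 J.

U ≈ 0.319 J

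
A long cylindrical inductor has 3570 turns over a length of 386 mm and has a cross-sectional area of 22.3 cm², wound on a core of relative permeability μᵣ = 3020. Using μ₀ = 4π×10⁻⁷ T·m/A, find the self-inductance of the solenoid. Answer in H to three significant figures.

A = 22.3 cm² = 2.230×10^-3 m².
For a long solenoid, L = μ₀μᵣN²A/ℓ.
L = (4π×10⁻⁷)(3020)(3570)²(2.230×10^-3)/(0.386 m) = 279.4 H.

L ≈ 279 H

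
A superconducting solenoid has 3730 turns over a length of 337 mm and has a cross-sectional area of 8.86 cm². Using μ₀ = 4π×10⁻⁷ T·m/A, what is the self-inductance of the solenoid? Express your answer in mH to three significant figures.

A = 8.86 cm² = 8.860×10^-4 m².
For a long solenoid, L = μ₀N²A/ℓ.
L = (4π×10⁻⁷)(3730)²(8.860×10^-4)/(0.337 m) = 4.597×10^-2 H.

L ≈ 46.0 mH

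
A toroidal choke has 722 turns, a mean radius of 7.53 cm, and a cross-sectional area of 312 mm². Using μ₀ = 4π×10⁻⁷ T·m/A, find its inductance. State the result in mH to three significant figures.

For a thin toroid, L = μ₀N²A/(2πR).
L = (4π×10⁻⁷)(722)²(3.120×10^-4) / (2π×7.530×10^-2 m) = 4.320×10^-4 H.

L ≈ 0.432 mH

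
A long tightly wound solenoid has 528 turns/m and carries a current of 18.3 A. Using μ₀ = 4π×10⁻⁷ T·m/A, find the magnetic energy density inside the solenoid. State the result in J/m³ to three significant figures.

B = μ₀nI = (4π×10⁻⁷)(528)(18.3) = 1.214×10^-2 T.
u = B²/(2μ₀) = (1.214×10^-2)²/(2×4π×10⁻⁷) = 58.66 J/m³.

u ≈ 58.7 J/m³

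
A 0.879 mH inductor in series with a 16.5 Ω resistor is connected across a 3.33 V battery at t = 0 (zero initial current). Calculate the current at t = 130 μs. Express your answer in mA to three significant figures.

I ≈ 184 mA

τ = L/R = 8.790×10^-4/16.5 = 5.327×10^-5 s; final current I_∞ = ε/R = 3.33/16.5 = 0.2018 A.
I(t) = I_∞(1 − e^(−t/τ)) with t/τ = 2.440.
I = (0.2018)(1 − e^(−2.440)) = 0.1842 A.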